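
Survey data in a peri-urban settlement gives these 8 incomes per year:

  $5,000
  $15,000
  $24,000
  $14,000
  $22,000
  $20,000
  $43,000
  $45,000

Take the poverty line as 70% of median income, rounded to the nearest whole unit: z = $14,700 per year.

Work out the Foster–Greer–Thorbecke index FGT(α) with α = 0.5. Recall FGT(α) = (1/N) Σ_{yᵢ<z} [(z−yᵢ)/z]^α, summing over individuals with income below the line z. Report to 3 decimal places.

0.129

Incomes under z: $5,000, $14,000 (q = 2 of N = 8).
Relative gaps: (14700−5000)/14700 = 0.6599; (14700−14000)/14700 = 0.0476.
Raised to α = 0.5: 0.81232; 0.21822.
Sum = 1.030538; FGT(0.5) = 1.030538 / 8 = 0.129.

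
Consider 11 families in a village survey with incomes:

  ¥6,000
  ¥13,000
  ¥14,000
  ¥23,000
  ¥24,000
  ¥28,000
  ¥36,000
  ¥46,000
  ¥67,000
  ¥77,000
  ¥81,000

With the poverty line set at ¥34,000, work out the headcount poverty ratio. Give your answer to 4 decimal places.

0.5455

6 of the 11 families have income below ¥34,000.
H = 6/11 = 0.5455.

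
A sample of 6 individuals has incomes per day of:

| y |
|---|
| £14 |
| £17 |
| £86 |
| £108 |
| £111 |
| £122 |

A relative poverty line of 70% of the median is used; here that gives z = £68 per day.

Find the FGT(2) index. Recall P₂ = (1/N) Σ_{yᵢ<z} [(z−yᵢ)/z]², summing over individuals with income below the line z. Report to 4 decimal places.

0.1989

Below z: £14, £17 (q = 2 of N = 6).
Gap ratios (z−y)/z: (68−14)/68 = 0.7941; (68−17)/68 = 0.7500.
Squared: 0.6306; 0.5625.
Sum = 1.193123; P₂ = 1.193123 / 6 = 0.1989.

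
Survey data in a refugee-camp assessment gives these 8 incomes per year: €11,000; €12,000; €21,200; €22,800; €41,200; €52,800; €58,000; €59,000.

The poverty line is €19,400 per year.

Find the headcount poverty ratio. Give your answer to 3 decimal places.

0.250

2 of the 8 respondents have income below €19,400.
H = 2/8 = 0.250.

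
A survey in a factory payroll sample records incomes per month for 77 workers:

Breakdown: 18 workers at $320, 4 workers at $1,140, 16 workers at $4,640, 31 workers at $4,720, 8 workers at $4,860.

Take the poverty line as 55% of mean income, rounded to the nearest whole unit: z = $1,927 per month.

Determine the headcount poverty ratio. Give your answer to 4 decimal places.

22 of the 77 workers have income below $1,927.
H = 22/77 = 0.2857.

0.2857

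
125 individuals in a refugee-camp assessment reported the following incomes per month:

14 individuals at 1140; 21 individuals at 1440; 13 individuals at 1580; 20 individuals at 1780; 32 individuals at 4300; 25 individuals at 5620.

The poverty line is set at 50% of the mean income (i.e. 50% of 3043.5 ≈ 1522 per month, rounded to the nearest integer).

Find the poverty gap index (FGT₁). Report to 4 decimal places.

0.0372

Below z: 14×1140, 21×1440 (q = 35 of N = 125).
Shortfall ratios: (1522−1140)/1522 = 0.2510 (×14); (1522−1440)/1522 = 0.0539 (×21).
Sum of shortfalls = 4.645204; P₁ averages over all N: 4.645204 / 125 = 0.0372.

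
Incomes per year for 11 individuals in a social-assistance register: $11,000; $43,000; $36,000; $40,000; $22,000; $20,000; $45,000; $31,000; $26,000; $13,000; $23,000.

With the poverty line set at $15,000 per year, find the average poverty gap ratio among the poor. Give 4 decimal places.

0.2000

Below z: $11,000, $13,000 (q = 2 of N = 11).
Relative gaps: 0.2667, 0.1333; sum = 0.400000.
I averages over the q = 2 poor units only: 0.400000 / 2 = 0.2000.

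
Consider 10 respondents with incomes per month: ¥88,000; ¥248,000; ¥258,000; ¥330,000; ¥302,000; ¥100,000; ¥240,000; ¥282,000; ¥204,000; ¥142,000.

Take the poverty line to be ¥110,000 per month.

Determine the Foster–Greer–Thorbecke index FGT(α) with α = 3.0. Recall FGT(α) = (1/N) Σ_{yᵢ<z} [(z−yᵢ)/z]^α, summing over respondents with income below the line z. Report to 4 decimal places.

Below the line: ¥88,000, ¥100,000 (q = 2 of N = 10).
Normalized shortfalls: (110000−88000)/110000 = 0.2000; (110000−100000)/110000 = 0.0909.
Raised to α = 3.0: 0.00800; 0.00075.
Sum = 0.008751; FGT(3.0) = 0.008751 / 10 = 0.0009.

0.0009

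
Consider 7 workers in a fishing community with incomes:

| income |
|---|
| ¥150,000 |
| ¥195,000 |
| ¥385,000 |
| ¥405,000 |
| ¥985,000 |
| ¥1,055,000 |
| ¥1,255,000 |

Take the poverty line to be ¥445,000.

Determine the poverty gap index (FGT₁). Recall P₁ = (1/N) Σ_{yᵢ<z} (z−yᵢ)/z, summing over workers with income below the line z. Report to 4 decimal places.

0.2071

Incomes under z: ¥150,000, ¥195,000, ¥385,000, ¥405,000 (q = 4 of N = 7).
Shortfall ratios: (445000−150000)/445000 = 0.6629; (445000−195000)/445000 = 0.5618; (445000−385000)/445000 = 0.1348; (445000−405000)/445000 = 0.0899.
Σ = 1.449438. Dividing by the full population N = 7 gives P₁ = 0.2071.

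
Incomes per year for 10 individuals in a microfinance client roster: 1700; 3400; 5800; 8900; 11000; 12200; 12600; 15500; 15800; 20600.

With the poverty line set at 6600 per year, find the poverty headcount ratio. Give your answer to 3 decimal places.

0.300

3 of the 10 individuals have income below 6600.
H = 3/10 = 0.300.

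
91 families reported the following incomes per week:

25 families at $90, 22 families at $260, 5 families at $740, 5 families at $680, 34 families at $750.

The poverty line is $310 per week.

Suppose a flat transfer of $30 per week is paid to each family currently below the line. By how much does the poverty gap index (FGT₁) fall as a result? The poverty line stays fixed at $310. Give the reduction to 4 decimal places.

Before: below the line — 25×$90, 22×$260; poverty gap index (FGT₁) = 0.233960.
After the $30 transfer: below the line — 25×$120, 22×$290; poverty gap index (FGT₁) = 0.183977.
Reduction = 0.233960 − 0.183977 = 0.0500.

0.0500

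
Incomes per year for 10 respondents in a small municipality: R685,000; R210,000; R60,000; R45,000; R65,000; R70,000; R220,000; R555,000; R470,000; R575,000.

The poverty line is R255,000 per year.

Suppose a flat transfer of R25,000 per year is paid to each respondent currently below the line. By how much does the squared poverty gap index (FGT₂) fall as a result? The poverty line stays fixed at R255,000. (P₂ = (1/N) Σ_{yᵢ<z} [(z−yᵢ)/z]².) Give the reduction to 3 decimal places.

0.060

Before: below the line — R45,000, R60,000, R65,000, R70,000, R210,000, R220,000; squared poverty gap index (FGT₂) = 0.23945.
After the R25,000 transfer: below the line — R70,000, R85,000, R90,000, R95,000, R235,000, R245,000; squared poverty gap index (FGT₂) = 0.17908.
Reduction = 0.23945 − 0.17908 = 0.060.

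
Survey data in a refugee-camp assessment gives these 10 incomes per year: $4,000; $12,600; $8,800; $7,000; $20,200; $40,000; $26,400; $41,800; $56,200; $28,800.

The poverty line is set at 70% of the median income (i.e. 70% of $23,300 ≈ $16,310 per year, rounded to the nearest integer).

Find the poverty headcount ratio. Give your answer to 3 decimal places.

0.400

4 of the 10 individuals have income below $16,310.
H = 4/10 = 0.400.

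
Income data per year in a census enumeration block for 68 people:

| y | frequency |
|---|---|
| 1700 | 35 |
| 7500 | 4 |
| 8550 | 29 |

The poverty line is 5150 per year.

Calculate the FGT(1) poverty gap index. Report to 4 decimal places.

0.3448

Poor units: 35×1700 (q = 35 of N = 68).
Shortfall ratios: (5150−1700)/5150 = 0.6699 (×35).
Σ = 23.446602. Dividing by the full population N = 68 gives P₁ = 0.3448.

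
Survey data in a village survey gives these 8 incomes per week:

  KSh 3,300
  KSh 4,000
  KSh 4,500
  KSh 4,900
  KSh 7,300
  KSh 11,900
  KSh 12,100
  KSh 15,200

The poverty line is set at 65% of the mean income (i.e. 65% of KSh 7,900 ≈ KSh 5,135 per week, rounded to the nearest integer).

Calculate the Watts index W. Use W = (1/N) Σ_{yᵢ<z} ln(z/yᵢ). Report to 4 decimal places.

Incomes under z: KSh 3,300, KSh 4,000, KSh 4,500, KSh 4,900 (q = 4 of N = 8).
ln(z/y) terms: ln(5135/3300) = 0.4422; ln(5135/4000) = 0.2498; ln(5135/4500) = 0.1320; ln(5135/4900) = 0.0468.
W = 0.870790 / 8 = 0.1088.

0.1088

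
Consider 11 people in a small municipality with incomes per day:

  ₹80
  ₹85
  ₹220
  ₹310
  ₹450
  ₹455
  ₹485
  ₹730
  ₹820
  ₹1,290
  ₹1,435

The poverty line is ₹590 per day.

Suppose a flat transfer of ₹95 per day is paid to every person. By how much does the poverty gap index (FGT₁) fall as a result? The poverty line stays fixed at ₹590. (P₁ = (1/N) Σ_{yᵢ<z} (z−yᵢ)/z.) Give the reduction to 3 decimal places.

Before: below the line — ₹80, ₹85, ₹220, ₹310, ₹450, ₹455, ₹485; poverty gap index (FGT₁) = 0.31510.
After the ₹95 transfer: below the line — ₹175, ₹180, ₹315, ₹405, ₹545, ₹550, ₹580; poverty gap index (FGT₁) = 0.21263.
Reduction = 0.31510 − 0.21263 = 0.102.

0.102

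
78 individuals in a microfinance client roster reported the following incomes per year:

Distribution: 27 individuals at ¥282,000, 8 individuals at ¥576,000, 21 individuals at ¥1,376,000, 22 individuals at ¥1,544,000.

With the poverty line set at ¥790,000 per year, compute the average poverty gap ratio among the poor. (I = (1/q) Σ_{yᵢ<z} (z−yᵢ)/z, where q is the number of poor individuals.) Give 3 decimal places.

0.558

Below z: 27×¥282,000, 8×¥576,000 (q = 35 of N = 78).
Shortfall ratios (z−y)/z: 0.6430 (×27), 0.2709 (×8); sum = 19.529114.
The income-gap ratio divides by q (the poor only): 19.529114 / 35 = 0.558.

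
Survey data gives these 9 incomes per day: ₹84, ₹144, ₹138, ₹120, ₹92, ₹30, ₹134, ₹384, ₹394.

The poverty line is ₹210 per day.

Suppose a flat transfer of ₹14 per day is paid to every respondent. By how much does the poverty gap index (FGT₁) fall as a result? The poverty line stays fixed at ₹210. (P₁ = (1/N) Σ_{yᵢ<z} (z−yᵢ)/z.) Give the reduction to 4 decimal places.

Before: below the line — ₹30, ₹84, ₹92, ₹120, ₹134, ₹138, ₹144; poverty gap index (FGT₁) = 0.385185.
After the ₹14 transfer: below the line — ₹44, ₹98, ₹106, ₹134, ₹148, ₹152, ₹158; poverty gap index (FGT₁) = 0.333333.
Reduction = 0.385185 − 0.333333 = 0.0519.

0.0519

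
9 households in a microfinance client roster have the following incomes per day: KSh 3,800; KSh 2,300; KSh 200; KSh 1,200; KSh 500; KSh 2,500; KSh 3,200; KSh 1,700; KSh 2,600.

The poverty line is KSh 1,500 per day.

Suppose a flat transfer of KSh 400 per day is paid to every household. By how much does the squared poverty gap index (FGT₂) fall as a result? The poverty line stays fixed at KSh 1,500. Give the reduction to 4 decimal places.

0.0795

Before: below the line — KSh 200, KSh 500, KSh 1,200; squared poverty gap index (FGT₂) = 0.137284.
After the KSh 400 transfer: below the line — KSh 600, KSh 900; squared poverty gap index (FGT₂) = 0.057778.
Reduction = 0.137284 − 0.057778 = 0.0795.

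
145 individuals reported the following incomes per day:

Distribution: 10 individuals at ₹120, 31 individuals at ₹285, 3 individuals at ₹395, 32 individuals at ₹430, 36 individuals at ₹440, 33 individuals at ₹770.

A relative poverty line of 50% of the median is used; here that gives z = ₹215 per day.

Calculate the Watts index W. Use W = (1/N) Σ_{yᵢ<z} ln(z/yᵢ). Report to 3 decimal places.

0.040

Below the line: 10×₹120 (q = 10 of N = 145).
ln(z/y) terms: ln(215/120) = 0.5831 (×10).
W = 5.831463 / 145 = 0.040.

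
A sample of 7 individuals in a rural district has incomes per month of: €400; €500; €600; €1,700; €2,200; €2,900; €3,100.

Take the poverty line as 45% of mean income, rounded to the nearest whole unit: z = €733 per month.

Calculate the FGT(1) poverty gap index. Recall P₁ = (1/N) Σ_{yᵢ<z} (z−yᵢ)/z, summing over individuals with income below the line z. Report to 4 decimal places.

Incomes under z: €400, €500, €600 (q = 3 of N = 7).
Relative gaps: (733−400)/733 = 0.4543; (733−500)/733 = 0.3179; (733−600)/733 = 0.1814.
Sum of shortfalls = 0.953615; P₁ averages over all N: 0.953615 / 7 = 0.1362.

0.1362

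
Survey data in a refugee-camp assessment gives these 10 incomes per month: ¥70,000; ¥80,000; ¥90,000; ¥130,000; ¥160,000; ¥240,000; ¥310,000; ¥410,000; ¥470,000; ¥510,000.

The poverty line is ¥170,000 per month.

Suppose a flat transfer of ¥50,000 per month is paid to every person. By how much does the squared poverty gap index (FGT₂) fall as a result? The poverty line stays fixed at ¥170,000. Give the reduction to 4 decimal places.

0.0734

Before: below the line — ¥70,000, ¥80,000, ¥90,000, ¥130,000, ¥160,000; squared poverty gap index (FGT₂) = 0.090657.
After the ¥50,000 transfer: below the line — ¥120,000, ¥130,000, ¥140,000; squared poverty gap index (FGT₂) = 0.017301.
Reduction = 0.090657 − 0.017301 = 0.0734.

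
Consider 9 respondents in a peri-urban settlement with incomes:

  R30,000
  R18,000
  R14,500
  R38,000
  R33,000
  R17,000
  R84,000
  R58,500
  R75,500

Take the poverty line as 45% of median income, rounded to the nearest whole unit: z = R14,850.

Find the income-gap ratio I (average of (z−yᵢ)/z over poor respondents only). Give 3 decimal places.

Below z: R14,500 (q = 1 of N = 9).
Shortfall ratios (z−y)/z: 0.0236; sum = 0.023569.
I averages over the q = 1 poor units only: 0.023569 / 1 = 0.024.

0.024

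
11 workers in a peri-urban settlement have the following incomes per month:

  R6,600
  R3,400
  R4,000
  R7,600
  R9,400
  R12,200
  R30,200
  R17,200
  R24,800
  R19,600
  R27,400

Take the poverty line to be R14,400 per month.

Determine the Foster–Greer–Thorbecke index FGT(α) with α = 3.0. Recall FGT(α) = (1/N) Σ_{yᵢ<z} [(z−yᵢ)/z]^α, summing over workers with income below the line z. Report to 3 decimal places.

Incomes under z: R3,400, R4,000, R6,600, R7,600, R9,400, R12,200 (q = 6 of N = 11).
Gap ratios (z−y)/z: (14400−3400)/14400 = 0.7639; (14400−4000)/14400 = 0.7222; (14400−6600)/14400 = 0.5417; (14400−7600)/14400 = 0.4722; (14400−9400)/14400 = 0.3472; (14400−12200)/14400 = 0.1528.
Raised to α = 3.0: 0.44575; 0.37671; 0.15893; 0.10530; 0.04186; 0.00357.
Sum = 1.132121; FGT(3.0) = 1.132121 / 11 = 0.103.

0.103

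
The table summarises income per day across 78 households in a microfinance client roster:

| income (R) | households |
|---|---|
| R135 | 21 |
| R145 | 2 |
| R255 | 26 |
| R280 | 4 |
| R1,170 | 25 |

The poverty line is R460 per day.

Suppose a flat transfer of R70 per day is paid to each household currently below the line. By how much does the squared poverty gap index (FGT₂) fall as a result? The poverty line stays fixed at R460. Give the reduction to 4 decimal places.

Before: below the line — 21×R135, 2×R145, 26×R255, 4×R280; squared poverty gap index (FGT₂) = 0.220471.
After the R70 transfer: below the line — 21×R205, 2×R215, 26×R325, 4×R350; squared poverty gap index (FGT₂) = 0.121651.
Reduction = 0.220471 − 0.121651 = 0.0988.

0.0988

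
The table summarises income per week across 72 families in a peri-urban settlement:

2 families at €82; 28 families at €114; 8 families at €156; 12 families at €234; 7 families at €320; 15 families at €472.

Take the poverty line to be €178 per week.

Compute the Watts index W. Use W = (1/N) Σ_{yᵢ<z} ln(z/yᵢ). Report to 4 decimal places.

Below z: 2×€82, 28×€114, 8×€156 (q = 38 of N = 72).
Log gaps: ln(178/82) = 0.7751 (×2); ln(178/114) = 0.4456 (×28); ln(178/156) = 0.1319 (×8).
W = 15.081932 / 72 = 0.2095.

0.2095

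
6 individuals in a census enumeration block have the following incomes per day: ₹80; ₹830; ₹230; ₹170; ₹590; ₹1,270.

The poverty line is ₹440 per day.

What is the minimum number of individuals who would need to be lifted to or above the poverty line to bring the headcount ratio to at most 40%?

1

3 of the 6 individuals are poor, so H = 3/6 = 0.500.
A headcount ratio of at most 40% allows at most ⌊0.40 × 6⌋ = 2 poor individuals.
So at least 3 − 2 = 1 must be lifted.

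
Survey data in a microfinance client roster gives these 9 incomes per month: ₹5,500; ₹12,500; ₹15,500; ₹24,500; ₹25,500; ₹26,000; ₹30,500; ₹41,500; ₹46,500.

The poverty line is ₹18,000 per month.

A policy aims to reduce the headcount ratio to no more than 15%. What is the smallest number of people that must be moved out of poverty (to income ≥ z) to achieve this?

3 of the 9 people are poor, so H = 3/9 = 0.333.
A headcount ratio of at most 15% allows at most ⌊0.15 × 9⌋ = 1 poor people.
So at least 3 − 1 = 2 must be lifted.

2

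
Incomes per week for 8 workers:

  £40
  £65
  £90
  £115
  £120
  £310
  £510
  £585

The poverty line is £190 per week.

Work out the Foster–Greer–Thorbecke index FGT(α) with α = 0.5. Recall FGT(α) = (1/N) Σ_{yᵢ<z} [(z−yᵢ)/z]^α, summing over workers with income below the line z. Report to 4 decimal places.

0.4575

Poor units: £40, £65, £90, £115, £120 (q = 5 of N = 8).
Gap ratios (z−y)/z: (190−40)/190 = 0.7895; (190−65)/190 = 0.6579; (190−90)/190 = 0.5263; (190−115)/190 = 0.3947; (190−120)/190 = 0.3684.
Raised to α = 0.5: 0.88852; 0.81111; 0.72548; 0.62828; 0.60698.
Sum = 3.660365; FGT(0.5) = 3.660365 / 8 = 0.4575.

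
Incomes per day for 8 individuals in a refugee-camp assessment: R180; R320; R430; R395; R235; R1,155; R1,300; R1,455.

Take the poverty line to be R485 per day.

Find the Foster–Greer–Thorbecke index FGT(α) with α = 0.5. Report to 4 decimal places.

0.3577

Poor units: R180, R235, R320, R395, R430 (q = 5 of N = 8).
Normalized shortfalls: (485−180)/485 = 0.6289; (485−235)/485 = 0.5155; (485−320)/485 = 0.3402; (485−395)/485 = 0.1856; (485−430)/485 = 0.1134.
Raised to α = 0.5: 0.79301; 0.71796; 0.58327; 0.43077; 0.33675.
Sum = 2.861768; FGT(0.5) = 2.861768 / 8 = 0.3577.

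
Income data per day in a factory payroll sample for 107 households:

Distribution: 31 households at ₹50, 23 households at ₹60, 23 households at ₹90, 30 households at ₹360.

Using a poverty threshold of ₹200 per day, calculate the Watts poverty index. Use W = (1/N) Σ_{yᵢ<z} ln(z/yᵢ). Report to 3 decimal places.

0.832

Incomes under z: 31×₹50, 23×₹60, 23×₹90 (q = 77 of N = 107).
Log shortfalls: ln(200/50) = 1.3863 (×31); ln(200/60) = 1.2040 (×23); ln(200/90) = 0.7985 (×23).
W = 89.032177 / 107 = 0.832.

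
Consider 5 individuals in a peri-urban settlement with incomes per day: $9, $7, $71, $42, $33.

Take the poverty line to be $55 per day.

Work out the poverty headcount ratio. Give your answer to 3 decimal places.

4 of the 5 individuals have income below $55.
H = 4/5 = 0.800.

0.800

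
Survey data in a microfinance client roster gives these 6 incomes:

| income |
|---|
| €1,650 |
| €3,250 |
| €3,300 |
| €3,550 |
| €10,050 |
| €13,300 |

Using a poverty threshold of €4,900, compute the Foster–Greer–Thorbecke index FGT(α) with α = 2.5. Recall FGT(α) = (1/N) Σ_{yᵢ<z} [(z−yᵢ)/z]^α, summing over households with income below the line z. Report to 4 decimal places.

Below z: €1,650, €3,250, €3,300, €3,550 (q = 4 of N = 6).
Relative gaps: (4900−1650)/4900 = 0.6633; (4900−3250)/4900 = 0.3367; (4900−3300)/4900 = 0.3265; (4900−3550)/4900 = 0.2755.
Raised to α = 2.5: 0.35828; 0.06580; 0.06093; 0.03984.
Sum = 0.524845; FGT(2.5) = 0.524845 / 6 = 0.0875.

0.0875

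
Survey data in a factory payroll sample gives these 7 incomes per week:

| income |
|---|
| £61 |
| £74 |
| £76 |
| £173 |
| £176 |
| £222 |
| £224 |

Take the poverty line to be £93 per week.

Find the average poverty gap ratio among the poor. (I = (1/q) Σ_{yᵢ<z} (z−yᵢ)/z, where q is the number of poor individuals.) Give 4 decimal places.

Incomes under z: £61, £74, £76 (q = 3 of N = 7).
Shortfall ratios (z−y)/z: 0.3441, 0.2043, 0.1828; sum = 0.731183.
The income-gap ratio divides by q (the poor only): 0.731183 / 3 = 0.2437.

0.2437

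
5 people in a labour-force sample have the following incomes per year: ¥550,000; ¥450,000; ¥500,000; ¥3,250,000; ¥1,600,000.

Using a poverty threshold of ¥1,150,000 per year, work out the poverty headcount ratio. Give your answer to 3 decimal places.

0.600

3 of the 5 people have income below ¥1,150,000.
H = 3/5 = 0.600.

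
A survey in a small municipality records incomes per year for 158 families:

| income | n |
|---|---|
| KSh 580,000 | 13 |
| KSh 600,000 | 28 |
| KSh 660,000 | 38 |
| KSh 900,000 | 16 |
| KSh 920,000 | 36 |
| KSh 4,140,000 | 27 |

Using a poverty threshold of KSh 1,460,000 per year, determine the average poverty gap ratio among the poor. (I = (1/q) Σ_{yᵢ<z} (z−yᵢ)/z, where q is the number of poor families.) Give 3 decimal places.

0.493

Poor units: 13×KSh 580,000, 28×KSh 600,000, 38×KSh 660,000, 16×KSh 900,000, 36×KSh 920,000 (q = 131 of N = 158).
Shortfall ratios (z−y)/z: 0.6027 (×13), 0.5890 (×28), 0.5479 (×38), 0.3836 (×16), 0.3699 (×36); sum = 64.602740.
I averages over the q = 131 poor units only: 64.602740 / 131 = 0.493.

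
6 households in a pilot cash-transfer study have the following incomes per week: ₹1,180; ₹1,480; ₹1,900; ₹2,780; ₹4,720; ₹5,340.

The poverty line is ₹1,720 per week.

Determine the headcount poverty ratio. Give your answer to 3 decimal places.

0.333

2 of the 6 households have income below ₹1,720.
H = 2/6 = 0.333.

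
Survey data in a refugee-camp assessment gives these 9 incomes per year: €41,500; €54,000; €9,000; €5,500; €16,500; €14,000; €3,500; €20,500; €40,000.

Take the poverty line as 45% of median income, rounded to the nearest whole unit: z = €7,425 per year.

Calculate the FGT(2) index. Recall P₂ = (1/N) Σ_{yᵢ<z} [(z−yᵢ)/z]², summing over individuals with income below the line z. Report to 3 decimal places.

Below z: €3,500, €5,500 (q = 2 of N = 9).
Normalized shortfalls: (7425−3500)/7425 = 0.5286; (7425−5500)/7425 = 0.2593.
Squared: 0.2794; 0.0672.
Sum = 0.346654; P₂ = 0.346654 / 9 = 0.039.

0.039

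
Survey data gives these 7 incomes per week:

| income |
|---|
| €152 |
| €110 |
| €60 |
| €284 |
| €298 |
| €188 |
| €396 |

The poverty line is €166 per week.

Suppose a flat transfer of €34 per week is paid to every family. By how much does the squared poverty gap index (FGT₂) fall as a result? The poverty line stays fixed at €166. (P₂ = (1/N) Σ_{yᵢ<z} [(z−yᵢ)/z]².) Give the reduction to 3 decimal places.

Before: below the line — €60, €110, €152; squared poverty gap index (FGT₂) = 0.07552.
After the €34 transfer: below the line — €94, €144; squared poverty gap index (FGT₂) = 0.02938.
Reduction = 0.07552 − 0.02938 = 0.046.

0.046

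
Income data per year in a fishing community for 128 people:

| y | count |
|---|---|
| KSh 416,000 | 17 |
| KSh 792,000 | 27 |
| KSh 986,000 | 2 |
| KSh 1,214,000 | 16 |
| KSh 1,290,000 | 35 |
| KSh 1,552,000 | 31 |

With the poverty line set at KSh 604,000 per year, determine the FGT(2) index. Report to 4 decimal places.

Poor units: 17×KSh 416,000 (q = 17 of N = 128).
Gap ratios (z−y)/z: (604000−416000)/604000 = 0.3113 (×17).
Squared: 0.0969 (×17).
Sum = 1.646989; P₂ = 1.646989 / 128 = 0.0129.

0.0129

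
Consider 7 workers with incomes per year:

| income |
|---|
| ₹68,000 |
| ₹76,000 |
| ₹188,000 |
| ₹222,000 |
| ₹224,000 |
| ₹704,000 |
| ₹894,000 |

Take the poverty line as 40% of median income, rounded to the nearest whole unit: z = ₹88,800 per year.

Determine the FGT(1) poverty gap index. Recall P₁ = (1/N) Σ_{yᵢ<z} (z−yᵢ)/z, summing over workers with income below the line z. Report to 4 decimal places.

0.0541

Poor units: ₹68,000, ₹76,000 (q = 2 of N = 7).
Relative gaps: (88800−68000)/88800 = 0.2342; (88800−76000)/88800 = 0.1441.
Sum of shortfalls = 0.378378; P₁ averages over all N: 0.378378 / 7 = 0.0541.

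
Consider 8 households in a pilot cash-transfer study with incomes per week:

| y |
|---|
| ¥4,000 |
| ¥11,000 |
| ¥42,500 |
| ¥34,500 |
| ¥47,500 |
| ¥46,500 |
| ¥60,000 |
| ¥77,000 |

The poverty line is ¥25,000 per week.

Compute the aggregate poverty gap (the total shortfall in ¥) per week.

¥35,000

Poor units: ¥4,000, ¥11,000 (q = 2 of N = 8).
Individual gaps: 25000−4000 = 21000; 25000−11000 = 14000.
Aggregate gap = ¥35,000.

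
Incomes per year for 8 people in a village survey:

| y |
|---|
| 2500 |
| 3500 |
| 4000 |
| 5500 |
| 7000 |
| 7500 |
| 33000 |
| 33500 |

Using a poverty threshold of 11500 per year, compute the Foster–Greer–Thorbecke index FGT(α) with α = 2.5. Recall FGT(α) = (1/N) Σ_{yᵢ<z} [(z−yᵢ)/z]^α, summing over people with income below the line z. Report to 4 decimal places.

0.2066

Below the line: 2500, 3500, 4000, 5500, 7000, 7500 (q = 6 of N = 8).
Normalized shortfalls: (11500−2500)/11500 = 0.7826; (11500−3500)/11500 = 0.6957; (11500−4000)/11500 = 0.6522; (11500−5500)/11500 = 0.5217; (11500−7000)/11500 = 0.3913; (11500−7500)/11500 = 0.3478.
Raised to α = 2.5: 0.54183; 0.40363; 0.34349; 0.19662; 0.09578; 0.07135.
Sum = 1.652698; FGT(2.5) = 1.652698 / 8 = 0.2066.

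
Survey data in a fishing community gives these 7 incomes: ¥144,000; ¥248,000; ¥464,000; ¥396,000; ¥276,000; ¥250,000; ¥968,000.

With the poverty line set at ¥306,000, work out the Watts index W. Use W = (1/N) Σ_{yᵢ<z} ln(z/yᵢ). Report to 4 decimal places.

0.1813

Below the line: ¥144,000, ¥248,000, ¥250,000, ¥276,000 (q = 4 of N = 7).
Log shortfalls: ln(306000/144000) = 0.7538; ln(306000/248000) = 0.2102; ln(306000/250000) = 0.2021; ln(306000/276000) = 0.1032.
W = 1.269237 / 7 = 0.1813.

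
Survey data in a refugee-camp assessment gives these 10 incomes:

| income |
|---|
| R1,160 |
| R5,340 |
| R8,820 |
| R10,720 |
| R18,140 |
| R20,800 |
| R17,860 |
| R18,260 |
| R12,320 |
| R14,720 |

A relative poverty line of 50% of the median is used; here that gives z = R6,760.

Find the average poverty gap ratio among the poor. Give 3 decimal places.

0.519

Poor units: R1,160, R5,340 (q = 2 of N = 10).
Relative gaps: 0.8284, 0.2101; sum = 1.038462.
I averages over the q = 2 poor units only: 1.038462 / 2 = 0.519.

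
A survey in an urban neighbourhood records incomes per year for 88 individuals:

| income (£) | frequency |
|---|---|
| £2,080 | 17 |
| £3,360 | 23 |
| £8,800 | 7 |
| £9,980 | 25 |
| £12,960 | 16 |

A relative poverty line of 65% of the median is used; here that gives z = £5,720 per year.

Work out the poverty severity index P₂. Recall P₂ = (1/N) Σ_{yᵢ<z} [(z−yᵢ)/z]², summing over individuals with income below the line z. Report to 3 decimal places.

Below z: 17×£2,080, 23×£3,360 (q = 40 of N = 88).
Gap ratios (z−y)/z: (5720−2080)/5720 = 0.6364 (×17); (5720−3360)/5720 = 0.4126 (×23).
Squared: 0.4050 (×17); 0.1702 (×23).
Sum = 10.799550; P₂ = 10.799550 / 88 = 0.123.

0.123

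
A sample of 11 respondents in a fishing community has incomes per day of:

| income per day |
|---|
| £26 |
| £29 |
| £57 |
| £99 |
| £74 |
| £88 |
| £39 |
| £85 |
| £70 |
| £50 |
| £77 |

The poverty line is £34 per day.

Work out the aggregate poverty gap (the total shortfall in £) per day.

Poor units: £26, £29 (q = 2 of N = 11).
Individual gaps: 34−26 = 8; 34−29 = 5.
Aggregate gap = £13.

£13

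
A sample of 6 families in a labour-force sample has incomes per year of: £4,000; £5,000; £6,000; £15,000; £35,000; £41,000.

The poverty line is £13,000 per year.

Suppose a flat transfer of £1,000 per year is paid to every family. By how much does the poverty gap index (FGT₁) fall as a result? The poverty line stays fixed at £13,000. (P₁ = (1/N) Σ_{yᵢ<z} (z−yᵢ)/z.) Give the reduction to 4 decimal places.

0.0385

Before: below the line — £4,000, £5,000, £6,000; poverty gap index (FGT₁) = 0.307692.
After the £1,000 transfer: below the line — £5,000, £6,000, £7,000; poverty gap index (FGT₁) = 0.269231.
Reduction = 0.307692 − 0.269231 = 0.0385.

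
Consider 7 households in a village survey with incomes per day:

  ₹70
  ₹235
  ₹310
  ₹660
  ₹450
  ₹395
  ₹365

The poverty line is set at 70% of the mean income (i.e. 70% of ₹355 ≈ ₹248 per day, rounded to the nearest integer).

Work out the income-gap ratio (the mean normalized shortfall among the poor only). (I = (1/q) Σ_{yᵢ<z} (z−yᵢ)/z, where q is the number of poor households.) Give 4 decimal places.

0.3851

Below z: ₹70, ₹235 (q = 2 of N = 7).
Relative gaps: 0.7177, 0.0524; sum = 0.770161.
The income-gap ratio divides by q (the poor only): 0.770161 / 2 = 0.3851.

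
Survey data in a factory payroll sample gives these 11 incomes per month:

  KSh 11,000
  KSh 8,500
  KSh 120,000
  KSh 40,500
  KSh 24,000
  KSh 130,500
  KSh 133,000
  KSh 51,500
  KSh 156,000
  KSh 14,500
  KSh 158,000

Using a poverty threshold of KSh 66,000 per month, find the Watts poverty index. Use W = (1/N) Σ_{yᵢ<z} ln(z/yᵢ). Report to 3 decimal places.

Poor units: KSh 8,500, KSh 11,000, KSh 14,500, KSh 24,000, KSh 40,500, KSh 51,500 (q = 6 of N = 11).
Log gaps: ln(66000/8500) = 2.0496; ln(66000/11000) = 1.7918; ln(66000/14500) = 1.5155; ln(66000/24000) = 1.0116; ln(66000/40500) = 0.4884; ln(66000/51500) = 0.2481.
W = 7.104881 / 11 = 0.646.

0.646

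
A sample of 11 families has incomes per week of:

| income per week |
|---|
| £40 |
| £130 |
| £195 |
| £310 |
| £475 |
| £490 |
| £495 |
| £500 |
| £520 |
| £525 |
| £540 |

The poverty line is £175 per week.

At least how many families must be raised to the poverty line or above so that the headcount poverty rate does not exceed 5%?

Currently q = 2 of N = 11 are below the line (H = 0.182).
A headcount ratio of at most 5% allows at most ⌊0.05 × 11⌋ = 0 poor families.
So at least 2 − 0 = 2 must be lifted.

2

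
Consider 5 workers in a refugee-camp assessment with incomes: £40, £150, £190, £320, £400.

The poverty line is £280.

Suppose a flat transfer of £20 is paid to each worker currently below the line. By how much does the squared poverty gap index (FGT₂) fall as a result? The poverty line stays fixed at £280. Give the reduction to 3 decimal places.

Before: below the line — £40, £150, £190; squared poverty gap index (FGT₂) = 0.21071.
After the £20 transfer: below the line — £60, £170, £210; squared poverty gap index (FGT₂) = 0.16684.
Reduction = 0.21071 − 0.16684 = 0.044.

0.044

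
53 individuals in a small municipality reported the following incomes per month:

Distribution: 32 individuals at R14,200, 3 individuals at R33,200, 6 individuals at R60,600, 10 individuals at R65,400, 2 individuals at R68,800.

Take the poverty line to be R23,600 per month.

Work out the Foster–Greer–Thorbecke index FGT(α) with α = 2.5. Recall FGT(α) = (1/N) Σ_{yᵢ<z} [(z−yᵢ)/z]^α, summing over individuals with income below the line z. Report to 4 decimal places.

Below the line: 32×R14,200 (q = 32 of N = 53).
Shortfall ratios: (23600−14200)/23600 = 0.3983 (×32).
Raised to α = 2.5: 0.10012 (×32).
Sum = 3.203979; FGT(2.5) = 3.203979 / 53 = 0.0605.

0.0605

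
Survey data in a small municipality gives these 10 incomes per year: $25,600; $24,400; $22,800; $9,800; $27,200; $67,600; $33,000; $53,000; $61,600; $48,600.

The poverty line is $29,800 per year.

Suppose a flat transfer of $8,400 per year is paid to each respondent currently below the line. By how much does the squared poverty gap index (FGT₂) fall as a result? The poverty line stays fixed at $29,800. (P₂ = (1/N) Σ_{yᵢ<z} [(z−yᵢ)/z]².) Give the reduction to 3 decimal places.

Before: below the line — $9,800, $22,800, $24,400, $25,600, $27,200; squared poverty gap index (FGT₂) = 0.05659.
After the $8,400 transfer: below the line — $18,200; squared poverty gap index (FGT₂) = 0.01515.
Reduction = 0.05659 − 0.01515 = 0.041.

0.041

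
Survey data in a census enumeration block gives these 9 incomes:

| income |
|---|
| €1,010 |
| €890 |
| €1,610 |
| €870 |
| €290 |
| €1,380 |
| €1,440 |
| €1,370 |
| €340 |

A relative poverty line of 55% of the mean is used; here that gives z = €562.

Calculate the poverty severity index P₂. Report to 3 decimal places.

0.043

Incomes under z: €290, €340 (q = 2 of N = 9).
Normalized shortfalls: (562−290)/562 = 0.4840; (562−340)/562 = 0.3950.
Squared: 0.2342; 0.1560.
Sum = 0.390281; P₂ = 0.390281 / 9 = 0.043.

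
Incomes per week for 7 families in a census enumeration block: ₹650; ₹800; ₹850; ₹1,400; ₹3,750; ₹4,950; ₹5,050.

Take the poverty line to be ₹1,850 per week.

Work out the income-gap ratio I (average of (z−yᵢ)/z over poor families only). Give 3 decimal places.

Below z: ₹650, ₹800, ₹850, ₹1,400 (q = 4 of N = 7).
Shortfall ratios (z−y)/z: 0.6486, 0.5676, 0.5405, 0.2432; sum = 2.000000.
The income-gap ratio divides by q (the poor only): 2.000000 / 4 = 0.500.

0.500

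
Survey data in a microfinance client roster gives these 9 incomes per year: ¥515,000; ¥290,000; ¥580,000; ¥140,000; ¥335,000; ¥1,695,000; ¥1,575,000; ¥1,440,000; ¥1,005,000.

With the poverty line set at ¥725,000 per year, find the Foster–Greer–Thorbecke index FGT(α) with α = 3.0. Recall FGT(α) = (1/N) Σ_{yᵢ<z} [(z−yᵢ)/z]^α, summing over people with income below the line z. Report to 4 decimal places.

Below the line: ¥140,000, ¥290,000, ¥335,000, ¥515,000, ¥580,000 (q = 5 of N = 9).
Normalized shortfalls: (725000−140000)/725000 = 0.8069; (725000−290000)/725000 = 0.6000; (725000−335000)/725000 = 0.5379; (725000−515000)/725000 = 0.2897; (725000−580000)/725000 = 0.2000.
Raised to α = 3.0: 0.52536; 0.21600; 0.15566; 0.02430; 0.00800.
Sum = 0.929319; FGT(3.0) = 0.929319 / 9 = 0.1033.

0.1033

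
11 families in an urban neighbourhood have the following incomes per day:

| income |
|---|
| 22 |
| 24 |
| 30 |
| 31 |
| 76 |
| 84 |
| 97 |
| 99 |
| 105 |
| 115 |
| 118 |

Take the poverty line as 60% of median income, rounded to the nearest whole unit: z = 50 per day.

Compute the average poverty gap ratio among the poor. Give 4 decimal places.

0.4650

Below z: 22, 24, 30, 31 (q = 4 of N = 11).
Relative gaps: 0.5600, 0.5200, 0.4000, 0.3800; sum = 1.860000.
The income-gap ratio divides by q (the poor only): 1.860000 / 4 = 0.4650.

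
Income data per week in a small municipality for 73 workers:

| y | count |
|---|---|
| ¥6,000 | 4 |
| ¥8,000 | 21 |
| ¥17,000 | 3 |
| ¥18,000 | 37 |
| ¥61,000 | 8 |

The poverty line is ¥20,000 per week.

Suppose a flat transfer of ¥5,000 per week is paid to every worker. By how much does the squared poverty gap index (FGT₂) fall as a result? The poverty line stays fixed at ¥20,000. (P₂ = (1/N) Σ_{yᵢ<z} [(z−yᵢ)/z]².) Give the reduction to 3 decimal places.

Before: below the line — 4×¥6,000, 21×¥8,000, 3×¥17,000, 37×¥18,000; squared poverty gap index (FGT₂) = 0.13640.
After the ¥5,000 transfer: below the line — 4×¥11,000, 21×¥13,000; squared poverty gap index (FGT₂) = 0.04634.
Reduction = 0.13640 − 0.04634 = 0.090.

0.090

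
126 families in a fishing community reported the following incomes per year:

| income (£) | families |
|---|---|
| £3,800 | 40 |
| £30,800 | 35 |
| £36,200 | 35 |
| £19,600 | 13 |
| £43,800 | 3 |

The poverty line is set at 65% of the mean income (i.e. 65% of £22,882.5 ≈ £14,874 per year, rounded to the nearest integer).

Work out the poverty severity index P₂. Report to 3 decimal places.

Poor units: 40×£3,800 (q = 40 of N = 126).
Gap ratios (z−y)/z: (14874−3800)/14874 = 0.7445 (×40).
Squared: 0.5543 (×40).
Sum = 22.172439; P₂ = 22.172439 / 126 = 0.176.

0.176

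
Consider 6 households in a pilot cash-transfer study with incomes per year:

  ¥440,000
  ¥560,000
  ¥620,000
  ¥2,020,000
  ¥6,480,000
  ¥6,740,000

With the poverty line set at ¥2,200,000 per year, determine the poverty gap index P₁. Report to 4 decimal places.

0.3909

Below z: ¥440,000, ¥560,000, ¥620,000, ¥2,020,000 (q = 4 of N = 6).
Shortfall ratios: (2200000−440000)/2200000 = 0.8000; (2200000−560000)/2200000 = 0.7455; (2200000−620000)/2200000 = 0.7182; (2200000−2020000)/2200000 = 0.0818.
Sum of shortfalls = 2.345455; P₁ averages over all N: 2.345455 / 6 = 0.3909.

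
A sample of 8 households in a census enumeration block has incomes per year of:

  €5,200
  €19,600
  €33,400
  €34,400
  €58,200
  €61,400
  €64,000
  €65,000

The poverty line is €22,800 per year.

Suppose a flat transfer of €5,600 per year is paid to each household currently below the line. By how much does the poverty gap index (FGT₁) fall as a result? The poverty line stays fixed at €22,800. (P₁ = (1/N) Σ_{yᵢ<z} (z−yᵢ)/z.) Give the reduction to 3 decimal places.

Before: below the line — €5,200, €19,600; poverty gap index (FGT₁) = 0.11404.
After the €5,600 transfer: below the line — €10,800; poverty gap index (FGT₁) = 0.06579.
Reduction = 0.11404 − 0.06579 = 0.048.

0.048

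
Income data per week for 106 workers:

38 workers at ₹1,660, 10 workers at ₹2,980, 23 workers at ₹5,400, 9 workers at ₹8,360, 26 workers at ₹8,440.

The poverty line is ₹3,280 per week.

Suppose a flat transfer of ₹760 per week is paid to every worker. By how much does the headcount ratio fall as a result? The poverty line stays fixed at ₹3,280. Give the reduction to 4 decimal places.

0.0943

Before: below the line — 38×₹1,660, 10×₹2,980; headcount ratio = 0.452830.
After the ₹760 transfer: below the line — 38×₹2,420; headcount ratio = 0.358491.
Reduction = 0.452830 − 0.358491 = 0.0943.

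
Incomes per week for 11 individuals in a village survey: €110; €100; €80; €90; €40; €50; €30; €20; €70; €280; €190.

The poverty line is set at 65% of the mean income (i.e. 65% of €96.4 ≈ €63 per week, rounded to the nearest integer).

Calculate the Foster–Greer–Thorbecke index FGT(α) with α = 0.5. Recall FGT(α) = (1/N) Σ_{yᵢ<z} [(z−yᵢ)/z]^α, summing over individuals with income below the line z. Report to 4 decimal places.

Incomes under z: €20, €30, €40, €50 (q = 4 of N = 11).
Relative gaps: (63−20)/63 = 0.6825; (63−30)/63 = 0.5238; (63−40)/63 = 0.3651; (63−50)/63 = 0.2063.
Raised to α = 0.5: 0.82616; 0.72375; 0.60422; 0.45426.
Sum = 2.608381; FGT(0.5) = 2.608381 / 11 = 0.2371.

0.2371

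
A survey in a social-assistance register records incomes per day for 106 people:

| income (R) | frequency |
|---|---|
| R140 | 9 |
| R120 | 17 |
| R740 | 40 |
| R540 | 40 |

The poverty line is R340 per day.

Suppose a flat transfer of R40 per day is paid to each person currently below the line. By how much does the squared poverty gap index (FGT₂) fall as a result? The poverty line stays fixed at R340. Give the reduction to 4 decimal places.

0.0328

Before: below the line — 17×R120, 9×R140; squared poverty gap index (FGT₂) = 0.096527.
After the R40 transfer: below the line — 17×R160, 9×R180; squared poverty gap index (FGT₂) = 0.063753.
Reduction = 0.096527 − 0.063753 = 0.0328.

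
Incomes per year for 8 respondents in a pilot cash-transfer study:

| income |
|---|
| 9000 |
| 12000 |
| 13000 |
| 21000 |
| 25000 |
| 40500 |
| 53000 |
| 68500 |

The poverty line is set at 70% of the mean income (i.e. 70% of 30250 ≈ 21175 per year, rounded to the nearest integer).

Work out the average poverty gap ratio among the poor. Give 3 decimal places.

Below the line: 9000, 12000, 13000, 21000 (q = 4 of N = 8).
Relative gaps: 0.5750, 0.4333, 0.3861, 0.0083; sum = 1.402597.
The income-gap ratio divides by q (the poor only): 1.402597 / 4 = 0.351.

0.351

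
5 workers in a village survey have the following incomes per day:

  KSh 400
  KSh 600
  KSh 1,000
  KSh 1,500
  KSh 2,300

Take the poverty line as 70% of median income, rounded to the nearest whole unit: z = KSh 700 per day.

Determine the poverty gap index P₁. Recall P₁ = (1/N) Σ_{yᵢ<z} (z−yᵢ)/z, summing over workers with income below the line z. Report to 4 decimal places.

Below the line: KSh 400, KSh 600 (q = 2 of N = 5).
Relative gaps: (700−400)/700 = 0.4286; (700−600)/700 = 0.1429.
Sum of shortfalls = 0.571429; P₁ averages over all N: 0.571429 / 5 = 0.1143.

0.1143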